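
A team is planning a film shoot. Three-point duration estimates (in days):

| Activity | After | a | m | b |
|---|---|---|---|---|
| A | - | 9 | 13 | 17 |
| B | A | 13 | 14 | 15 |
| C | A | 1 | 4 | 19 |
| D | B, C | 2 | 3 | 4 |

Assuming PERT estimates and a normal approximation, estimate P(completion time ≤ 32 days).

0.921

te_A = (9 + 4·13 + 17)/6 = 78/6 = 13; σ²_A = ((17−9)/6)² = 1.778
te_B = (13 + 4·14 + 15)/6 = 84/6 = 14; σ²_B = ((15−13)/6)² = 0.111
te_C = (1 + 4·4 + 19)/6 = 36/6 = 6; σ²_C = ((19−1)/6)² = 9.000
te_D = (2 + 4·3 + 4)/6 = 18/6 = 3; σ²_D = ((4−2)/6)² = 0.111

Forward pass:
ES_A = 0; EF_A = 13
ES_B = 13; EF_B = 13+14 = 27
ES_C = 13; EF_C = 13+6 = 19
ES_D = max(EF_B=27, EF_C=19) = 27; EF_D = 27+3 = 30
Expected project duration μ = 30 days. Critical path: A → B → D.

Variance along critical path = 1.778 + 0.111 + 0.111 = 2.000; σ = √2.000 = 1.414 days.
Z = (32 − 30) / 1.414 = 1.414
P(T ≤ 32) = Φ(1.414) ≈ 0.921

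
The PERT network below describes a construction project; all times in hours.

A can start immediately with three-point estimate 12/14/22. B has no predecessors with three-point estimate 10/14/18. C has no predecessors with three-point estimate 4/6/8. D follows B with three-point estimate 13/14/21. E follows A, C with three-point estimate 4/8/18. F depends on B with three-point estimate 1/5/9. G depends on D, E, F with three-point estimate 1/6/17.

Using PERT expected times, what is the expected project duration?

te_A = (12 + 4·14 + 22)/6 = 90/6 = 15
te_B = (10 + 4·14 + 18)/6 = 84/6 = 14
te_C = (4 + 4·6 + 8)/6 = 36/6 = 6
te_D = (13 + 4·14 + 21)/6 = 90/6 = 15
te_E = (4 + 4·8 + 18)/6 = 54/6 = 9
te_F = (1 + 4·5 + 9)/6 = 30/6 = 5
te_G = (1 + 4·6 + 17)/6 = 42/6 = 7

Forward pass:
ES_A = 0; EF_A = 15
ES_B = 0; EF_B = 14
ES_C = 0; EF_C = 6
ES_D = 14; EF_D = 14+15 = 29
ES_E = max(EF_A=15, EF_C=6) = 15; EF_E = 15+9 = 24
ES_F = 14; EF_F = 14+5 = 19
ES_G = max(EF_D=29, EF_E=24, EF_F=19) = 29; EF_G = 29+7 = 36
Expected project duration μ = 36 hours. Critical path: B → D → G.

36 hours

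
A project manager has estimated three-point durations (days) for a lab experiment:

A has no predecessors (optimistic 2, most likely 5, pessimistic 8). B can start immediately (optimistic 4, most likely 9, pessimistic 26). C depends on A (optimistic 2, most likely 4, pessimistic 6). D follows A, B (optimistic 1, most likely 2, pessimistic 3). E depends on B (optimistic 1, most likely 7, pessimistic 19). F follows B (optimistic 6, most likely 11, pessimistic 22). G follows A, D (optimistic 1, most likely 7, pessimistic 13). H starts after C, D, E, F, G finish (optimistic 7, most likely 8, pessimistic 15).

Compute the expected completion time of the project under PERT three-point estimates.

32 days

te_A = (2 + 4·5 + 8)/6 = 30/6 = 5
te_B = (4 + 4·9 + 26)/6 = 66/6 = 11
te_C = (2 + 4·4 + 6)/6 = 24/6 = 4
te_D = (1 + 4·2 + 3)/6 = 12/6 = 2
te_E = (1 + 4·7 + 19)/6 = 48/6 = 8
te_F = (6 + 4·11 + 22)/6 = 72/6 = 12
te_G = (1 + 4·7 + 13)/6 = 42/6 = 7
te_H = (7 + 4·8 + 15)/6 = 54/6 = 9

Forward pass:
ES_A = 0; EF_A = 5
ES_B = 0; EF_B = 11
ES_C = 5; EF_C = 5+4 = 9
ES_D = max(EF_A=5, EF_B=11) = 11; EF_D = 11+2 = 13
ES_E = 11; EF_E = 11+8 = 19
ES_F = 11; EF_F = 11+12 = 23
ES_G = max(EF_A=5, EF_D=13) = 13; EF_G = 13+7 = 20
ES_H = max(EF_C=9, EF_D=13, EF_E=19, EF_F=23, EF_G=20) = 23; EF_H = 23+9 = 32
Expected project duration μ = 32 days. Critical path: B → F → H.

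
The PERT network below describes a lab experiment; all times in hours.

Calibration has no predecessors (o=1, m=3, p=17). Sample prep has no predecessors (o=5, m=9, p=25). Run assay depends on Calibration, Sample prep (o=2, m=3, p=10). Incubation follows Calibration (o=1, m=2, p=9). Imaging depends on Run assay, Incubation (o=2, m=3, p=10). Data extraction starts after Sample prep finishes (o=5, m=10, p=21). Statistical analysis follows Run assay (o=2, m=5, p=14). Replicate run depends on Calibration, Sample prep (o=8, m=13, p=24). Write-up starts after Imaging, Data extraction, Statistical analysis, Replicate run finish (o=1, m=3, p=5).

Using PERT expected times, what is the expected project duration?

te_Calibration = (1 + 4·3 + 17)/6 = 30/6 = 5
te_Sample prep = (5 + 4·9 + 25)/6 = 66/6 = 11
te_Run assay = (2 + 4·3 + 10)/6 = 24/6 = 4
te_Incubation = (1 + 4·2 + 9)/6 = 18/6 = 3
te_Imaging = (2 + 4·3 + 10)/6 = 24/6 = 4
te_Data extraction = (5 + 4·10 + 21)/6 = 66/6 = 11
te_Statistical analysis = (2 + 4·5 + 14)/6 = 36/6 = 6
te_Replicate run = (8 + 4·13 + 24)/6 = 84/6 = 14
te_Write-up = (1 + 4·3 + 5)/6 = 18/6 = 3

Forward pass:
ES_Calibration = 0; EF_Calibration = 5
ES_Sample prep = 0; EF_Sample prep = 11
ES_Run assay = max(EF_Calibration=5, EF_Sample prep=11) = 11; EF_Run assay = 11+4 = 15
ES_Incubation = 5; EF_Incubation = 5+3 = 8
ES_Imaging = max(EF_Run assay=15, EF_Incubation=8) = 15; EF_Imaging = 15+4 = 19
ES_Data extraction = 11; EF_Data extraction = 11+11 = 22
ES_Statistical analysis = 15; EF_Statistical analysis = 15+6 = 21
ES_Replicate run = max(EF_Calibration=5, EF_Sample prep=11) = 11; EF_Replicate run = 11+14 = 25
ES_Write-up = max(EF_Imaging=19, EF_Data extraction=22, EF_Statistical analysis=21, EF_Replicate run=25) = 25; EF_Write-up = 25+3 = 28
Expected project duration μ = 28 hours. Critical path: Sample prep → Replicate run → Write-up.

28 hours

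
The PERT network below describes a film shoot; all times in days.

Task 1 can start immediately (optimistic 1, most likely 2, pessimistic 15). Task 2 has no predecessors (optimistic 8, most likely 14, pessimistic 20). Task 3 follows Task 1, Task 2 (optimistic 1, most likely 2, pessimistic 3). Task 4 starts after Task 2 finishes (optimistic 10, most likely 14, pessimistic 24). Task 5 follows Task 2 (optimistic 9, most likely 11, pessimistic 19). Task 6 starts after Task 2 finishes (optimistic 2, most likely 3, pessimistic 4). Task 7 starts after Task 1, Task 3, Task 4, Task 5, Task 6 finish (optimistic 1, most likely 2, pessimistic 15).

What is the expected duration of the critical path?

33 days

te_Task 1 = (1 + 4·2 + 15)/6 = 24/6 = 4
te_Task 2 = (8 + 4·14 + 20)/6 = 84/6 = 14
te_Task 3 = (1 + 4·2 + 3)/6 = 12/6 = 2
te_Task 4 = (10 + 4·14 + 24)/6 = 90/6 = 15
te_Task 5 = (9 + 4·11 + 19)/6 = 72/6 = 12
te_Task 6 = (2 + 4·3 + 4)/6 = 18/6 = 3
te_Task 7 = (1 + 4·2 + 15)/6 = 24/6 = 4

Forward pass:
ES_Task 1 = 0; EF_Task 1 = 4
ES_Task 2 = 0; EF_Task 2 = 14
ES_Task 3 = max(EF_Task 1=4, EF_Task 2=14) = 14; EF_Task 3 = 14+2 = 16
ES_Task 4 = 14; EF_Task 4 = 14+15 = 29
ES_Task 5 = 14; EF_Task 5 = 14+12 = 26
ES_Task 6 = 14; EF_Task 6 = 14+3 = 17
ES_Task 7 = max(EF_Task 1=4, EF_Task 3=16, EF_Task 4=29, EF_Task 5=26, EF_Task 6=17) = 29; EF_Task 7 = 29+4 = 33
Expected project duration μ = 33 days. Critical path: Task 2 → Task 4 → Task 7.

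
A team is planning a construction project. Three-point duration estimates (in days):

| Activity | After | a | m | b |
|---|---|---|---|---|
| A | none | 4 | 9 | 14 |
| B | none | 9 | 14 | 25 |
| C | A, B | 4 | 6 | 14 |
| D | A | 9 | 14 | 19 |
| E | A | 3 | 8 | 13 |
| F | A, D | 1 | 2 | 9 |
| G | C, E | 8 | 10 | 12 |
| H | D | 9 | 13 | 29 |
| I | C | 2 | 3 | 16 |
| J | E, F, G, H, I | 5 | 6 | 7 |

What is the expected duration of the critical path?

44 days

te_A = (4 + 4·9 + 14)/6 = 54/6 = 9
te_B = (9 + 4·14 + 25)/6 = 90/6 = 15
te_C = (4 + 4·6 + 14)/6 = 42/6 = 7
te_D = (9 + 4·14 + 19)/6 = 84/6 = 14
te_E = (3 + 4·8 + 13)/6 = 48/6 = 8
te_F = (1 + 4·2 + 9)/6 = 18/6 = 3
te_G = (8 + 4·10 + 12)/6 = 60/6 = 10
te_H = (9 + 4·13 + 29)/6 = 90/6 = 15
te_I = (2 + 4·3 + 16)/6 = 30/6 = 5
te_J = (5 + 4·6 + 7)/6 = 36/6 = 6

Forward pass:
ES_A = 0; EF_A = 9
ES_B = 0; EF_B = 15
ES_C = max(EF_A=9, EF_B=15) = 15; EF_C = 15+7 = 22
ES_D = 9; EF_D = 9+14 = 23
ES_E = 9; EF_E = 9+8 = 17
ES_F = max(EF_A=9, EF_D=23) = 23; EF_F = 23+3 = 26
ES_G = max(EF_C=22, EF_E=17) = 22; EF_G = 22+10 = 32
ES_H = 23; EF_H = 23+15 = 38
ES_I = 22; EF_I = 22+5 = 27
ES_J = max(EF_E=17, EF_F=26, EF_G=32, EF_H=38, EF_I=27) = 38; EF_J = 38+6 = 44
Expected project duration μ = 44 days. Critical path: A → D → H → J.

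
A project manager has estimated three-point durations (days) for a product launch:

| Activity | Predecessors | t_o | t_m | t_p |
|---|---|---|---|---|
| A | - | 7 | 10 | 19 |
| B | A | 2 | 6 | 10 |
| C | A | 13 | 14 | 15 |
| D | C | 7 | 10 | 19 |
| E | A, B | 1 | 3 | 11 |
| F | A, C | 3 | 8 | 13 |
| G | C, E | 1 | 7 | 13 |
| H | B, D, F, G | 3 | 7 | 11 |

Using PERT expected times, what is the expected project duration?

43 days

te_A = (7 + 4·10 + 19)/6 = 66/6 = 11
te_B = (2 + 4·6 + 10)/6 = 36/6 = 6
te_C = (13 + 4·14 + 15)/6 = 84/6 = 14
te_D = (7 + 4·10 + 19)/6 = 66/6 = 11
te_E = (1 + 4·3 + 11)/6 = 24/6 = 4
te_F = (3 + 4·8 + 13)/6 = 48/6 = 8
te_G = (1 + 4·7 + 13)/6 = 42/6 = 7
te_H = (3 + 4·7 + 11)/6 = 42/6 = 7

Forward pass:
ES_A = 0; EF_A = 11
ES_B = 11; EF_B = 11+6 = 17
ES_C = 11; EF_C = 11+14 = 25
ES_D = 25; EF_D = 25+11 = 36
ES_E = max(EF_A=11, EF_B=17) = 17; EF_E = 17+4 = 21
ES_F = max(EF_A=11, EF_C=25) = 25; EF_F = 25+8 = 33
ES_G = max(EF_C=25, EF_E=21) = 25; EF_G = 25+7 = 32
ES_H = max(EF_B=17, EF_D=36, EF_F=33, EF_G=32) = 36; EF_H = 36+7 = 43
Expected project duration μ = 43 days. Critical path: A → C → D → H.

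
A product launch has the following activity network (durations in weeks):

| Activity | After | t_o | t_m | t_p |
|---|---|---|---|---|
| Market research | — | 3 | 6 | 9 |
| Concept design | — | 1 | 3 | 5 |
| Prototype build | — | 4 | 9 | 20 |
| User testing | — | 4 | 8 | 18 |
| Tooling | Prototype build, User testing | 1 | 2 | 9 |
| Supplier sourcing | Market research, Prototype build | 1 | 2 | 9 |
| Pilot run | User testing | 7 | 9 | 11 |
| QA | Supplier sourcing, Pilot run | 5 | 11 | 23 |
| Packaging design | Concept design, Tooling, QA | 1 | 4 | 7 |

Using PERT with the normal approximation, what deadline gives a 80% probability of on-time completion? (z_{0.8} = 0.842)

37.4 weeks

te_Market research = (3 + 4·6 + 9)/6 = 36/6 = 6; σ²_Market research = ((9−3)/6)² = 1.000
te_Concept design = (1 + 4·3 + 5)/6 = 18/6 = 3; σ²_Concept design = ((5−1)/6)² = 0.444
te_Prototype build = (4 + 4·9 + 20)/6 = 60/6 = 10; σ²_Prototype build = ((20−4)/6)² = 7.111
te_User testing = (4 + 4·8 + 18)/6 = 54/6 = 9; σ²_User testing = ((18−4)/6)² = 5.444
te_Tooling = (1 + 4·2 + 9)/6 = 18/6 = 3; σ²_Tooling = ((9−1)/6)² = 1.778
te_Supplier sourcing = (1 + 4·2 + 9)/6 = 18/6 = 3; σ²_Supplier sourcing = ((9−1)/6)² = 1.778
te_Pilot run = (7 + 4·9 + 11)/6 = 54/6 = 9; σ²_Pilot run = ((11−7)/6)² = 0.444
te_QA = (5 + 4·11 + 23)/6 = 72/6 = 12; σ²_QA = ((23−5)/6)² = 9.000
te_Packaging design = (1 + 4·4 + 7)/6 = 24/6 = 4; σ²_Packaging design = ((7−1)/6)² = 1.000

Forward pass:
ES_Market research = 0; EF_Market research = 6
ES_Concept design = 0; EF_Concept design = 3
ES_Prototype build = 0; EF_Prototype build = 10
ES_User testing = 0; EF_User testing = 9
ES_Tooling = max(EF_Prototype build=10, EF_User testing=9) = 10; EF_Tooling = 10+3 = 13
ES_Supplier sourcing = max(EF_Market research=6, EF_Prototype build=10) = 10; EF_Supplier sourcing = 10+3 = 13
ES_Pilot run = 9; EF_Pilot run = 9+9 = 18
ES_QA = max(EF_Supplier sourcing=13, EF_Pilot run=18) = 18; EF_QA = 18+12 = 30
ES_Packaging design = max(EF_Concept design=3, EF_Tooling=13, EF_QA=30) = 30; EF_Packaging design = 30+4 = 34
Expected project duration μ = 34 weeks. Critical path: User testing → Pilot run → QA → Packaging design.

Variance along critical path = 5.444 + 0.444 + 9.000 + 1.000 = 15.889; σ = 3.986 weeks.
D = μ + z·σ = 34 + 0.842·3.986 = 37.4 weeks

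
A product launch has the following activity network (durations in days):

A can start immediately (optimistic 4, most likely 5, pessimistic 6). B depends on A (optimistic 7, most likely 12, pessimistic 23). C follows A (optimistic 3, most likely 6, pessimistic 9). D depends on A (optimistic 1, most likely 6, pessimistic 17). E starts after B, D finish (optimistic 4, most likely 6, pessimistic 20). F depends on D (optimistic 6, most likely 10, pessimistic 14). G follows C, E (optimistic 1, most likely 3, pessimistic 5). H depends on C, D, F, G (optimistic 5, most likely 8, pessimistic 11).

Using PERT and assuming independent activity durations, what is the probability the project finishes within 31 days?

te_A = (4 + 4·5 + 6)/6 = 30/6 = 5; σ²_A = ((6−4)/6)² = 0.111
te_B = (7 + 4·12 + 23)/6 = 78/6 = 13; σ²_B = ((23−7)/6)² = 7.111
te_C = (3 + 4·6 + 9)/6 = 36/6 = 6; σ²_C = ((9−3)/6)² = 1.000
te_D = (1 + 4·6 + 17)/6 = 42/6 = 7; σ²_D = ((17−1)/6)² = 7.111
te_E = (4 + 4·6 + 20)/6 = 48/6 = 8; σ²_E = ((20−4)/6)² = 7.111
te_F = (6 + 4·10 + 14)/6 = 60/6 = 10; σ²_F = ((14−6)/6)² = 1.778
te_G = (1 + 4·3 + 5)/6 = 18/6 = 3; σ²_G = ((5−1)/6)² = 0.444
te_H = (5 + 4·8 + 11)/6 = 48/6 = 8; σ²_H = ((11−5)/6)² = 1.000

Forward pass:
ES_A = 0; EF_A = 5
ES_B = 5; EF_B = 5+13 = 18
ES_C = 5; EF_C = 5+6 = 11
ES_D = 5; EF_D = 5+7 = 12
ES_E = max(EF_B=18, EF_D=12) = 18; EF_E = 18+8 = 26
ES_F = 12; EF_F = 12+10 = 22
ES_G = max(EF_C=11, EF_E=26) = 26; EF_G = 26+3 = 29
ES_H = max(EF_C=11, EF_D=12, EF_F=22, EF_G=29) = 29; EF_H = 29+8 = 37
Expected project duration μ = 37 days. Critical path: A → B → E → G → H.

Variance along critical path = 0.111 + 7.111 + 7.111 + 0.444 + 1.000 = 15.778; σ = √15.778 = 3.972 days.
Z = (31 − 37) / 3.972 = -1.511
P(T ≤ 31) = Φ(-1.511) ≈ 0.065

0.065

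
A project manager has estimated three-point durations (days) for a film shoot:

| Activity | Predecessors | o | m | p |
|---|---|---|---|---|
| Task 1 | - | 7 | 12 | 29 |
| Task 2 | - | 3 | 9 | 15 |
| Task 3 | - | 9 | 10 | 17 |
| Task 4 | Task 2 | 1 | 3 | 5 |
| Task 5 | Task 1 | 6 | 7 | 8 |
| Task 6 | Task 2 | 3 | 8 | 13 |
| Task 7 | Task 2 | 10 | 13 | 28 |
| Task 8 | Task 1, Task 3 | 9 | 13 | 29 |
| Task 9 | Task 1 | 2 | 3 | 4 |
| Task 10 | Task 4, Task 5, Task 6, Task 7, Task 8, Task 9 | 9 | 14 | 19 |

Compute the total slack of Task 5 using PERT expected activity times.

te_Task 1 = (7 + 4·12 + 29)/6 = 84/6 = 14
te_Task 2 = (3 + 4·9 + 15)/6 = 54/6 = 9
te_Task 3 = (9 + 4·10 + 17)/6 = 66/6 = 11
te_Task 4 = (1 + 4·3 + 5)/6 = 18/6 = 3
te_Task 5 = (6 + 4·7 + 8)/6 = 42/6 = 7
te_Task 6 = (3 + 4·8 + 13)/6 = 48/6 = 8
te_Task 7 = (10 + 4·13 + 28)/6 = 90/6 = 15
te_Task 8 = (9 + 4·13 + 29)/6 = 90/6 = 15
te_Task 9 = (2 + 4·3 + 4)/6 = 18/6 = 3
te_Task 10 = (9 + 4·14 + 19)/6 = 84/6 = 14

Forward pass:
ES_Task 1 = 0; EF_Task 1 = 14
ES_Task 2 = 0; EF_Task 2 = 9
ES_Task 3 = 0; EF_Task 3 = 11
ES_Task 4 = 9; EF_Task 4 = 9+3 = 12
ES_Task 5 = 14; EF_Task 5 = 14+7 = 21
ES_Task 6 = 9; EF_Task 6 = 9+8 = 17
ES_Task 7 = 9; EF_Task 7 = 9+15 = 24
ES_Task 8 = max(EF_Task 1=14, EF_Task 3=11) = 14; EF_Task 8 = 14+15 = 29
ES_Task 9 = 14; EF_Task 9 = 14+3 = 17
ES_Task 10 = max(EF_Task 4=12, EF_Task 5=21, EF_Task 6=17, EF_Task 7=24, EF_Task 8=29, EF_Task 9=17) = 29; EF_Task 10 = 29+14 = 43
Expected project duration μ = 43 days. Critical path: Task 1 → Task 8 → Task 10.

Backward pass:
LF_Task 10 = 43; LS_Task 10 = 43−14 = 29
LF_Task 9 = LS_Task 10 = 29; LS_Task 9 = 29−3 = 26
LF_Task 8 = LS_Task 10 = 29; LS_Task 8 = 29−15 = 14
LF_Task 7 = LS_Task 10 = 29; LS_Task 7 = 29−15 = 14
LF_Task 6 = LS_Task 10 = 29; LS_Task 6 = 29−8 = 21
LF_Task 5 = LS_Task 10 = 29; LS_Task 5 = 29−7 = 22
LF_Task 4 = LS_Task 10 = 29; LS_Task 4 = 29−3 = 26
LF_Task 3 = LS_Task 8 = 14; LS_Task 3 = 14−11 = 3
LF_Task 2 = min(LS_Task 4=26, LS_Task 6=21, LS_Task 7=14) = 14; LS_Task 2 = 14−9 = 5
LF_Task 1 = min(LS_Task 5=22, LS_Task 8=14, LS_Task 9=26) = 14; LS_Task 1 = 14−14 = 0
Slack_Task 5 = LS_Task 5 − ES_Task 5 = 22 − 14 = 8

8 days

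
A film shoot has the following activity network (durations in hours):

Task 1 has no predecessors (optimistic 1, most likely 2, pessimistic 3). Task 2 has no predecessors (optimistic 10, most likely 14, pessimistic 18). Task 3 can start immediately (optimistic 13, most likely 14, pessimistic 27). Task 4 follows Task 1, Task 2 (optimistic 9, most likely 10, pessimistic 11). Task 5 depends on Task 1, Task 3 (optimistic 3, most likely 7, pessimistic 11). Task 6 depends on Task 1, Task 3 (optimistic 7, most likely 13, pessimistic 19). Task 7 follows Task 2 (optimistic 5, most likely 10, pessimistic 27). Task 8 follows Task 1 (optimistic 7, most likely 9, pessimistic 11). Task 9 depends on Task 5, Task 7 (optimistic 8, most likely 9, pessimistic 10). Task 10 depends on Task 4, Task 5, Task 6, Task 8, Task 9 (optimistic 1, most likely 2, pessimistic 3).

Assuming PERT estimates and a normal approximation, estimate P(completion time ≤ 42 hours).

0.898

te_Task 1 = (1 + 4·2 + 3)/6 = 12/6 = 2; σ²_Task 1 = ((3−1)/6)² = 0.111
te_Task 2 = (10 + 4·14 + 18)/6 = 84/6 = 14; σ²_Task 2 = ((18−10)/6)² = 1.778
te_Task 3 = (13 + 4·14 + 27)/6 = 96/6 = 16; σ²_Task 3 = ((27−13)/6)² = 5.444
te_Task 4 = (9 + 4·10 + 11)/6 = 60/6 = 10; σ²_Task 4 = ((11−9)/6)² = 0.111
te_Task 5 = (3 + 4·7 + 11)/6 = 42/6 = 7; σ²_Task 5 = ((11−3)/6)² = 1.778
te_Task 6 = (7 + 4·13 + 19)/6 = 78/6 = 13; σ²_Task 6 = ((19−7)/6)² = 4.000
te_Task 7 = (5 + 4·10 + 27)/6 = 72/6 = 12; σ²_Task 7 = ((27−5)/6)² = 13.444
te_Task 8 = (7 + 4·9 + 11)/6 = 54/6 = 9; σ²_Task 8 = ((11−7)/6)² = 0.444
te_Task 9 = (8 + 4·9 + 10)/6 = 54/6 = 9; σ²_Task 9 = ((10−8)/6)² = 0.111
te_Task 10 = (1 + 4·2 + 3)/6 = 12/6 = 2; σ²_Task 10 = ((3−1)/6)² = 0.111

Forward pass:
ES_Task 1 = 0; EF_Task 1 = 2
ES_Task 2 = 0; EF_Task 2 = 14
ES_Task 3 = 0; EF_Task 3 = 16
ES_Task 4 = max(EF_Task 1=2, EF_Task 2=14) = 14; EF_Task 4 = 14+10 = 24
ES_Task 5 = max(EF_Task 1=2, EF_Task 3=16) = 16; EF_Task 5 = 16+7 = 23
ES_Task 6 = max(EF_Task 1=2, EF_Task 3=16) = 16; EF_Task 6 = 16+13 = 29
ES_Task 7 = 14; EF_Task 7 = 14+12 = 26
ES_Task 8 = 2; EF_Task 8 = 2+9 = 11
ES_Task 9 = max(EF_Task 5=23, EF_Task 7=26) = 26; EF_Task 9 = 26+9 = 35
ES_Task 10 = max(EF_Task 4=24, EF_Task 5=23, EF_Task 6=29, EF_Task 8=11, EF_Task 9=35) = 35; EF_Task 10 = 35+2 = 37
Expected project duration μ = 37 hours. Critical path: Task 2 → Task 7 → Task 9 → Task 10.

Variance along critical path = 1.778 + 13.444 + 0.111 + 0.111 = 15.444; σ = √15.444 = 3.930 hours.
Z = (42 − 37) / 3.930 = 1.272
P(T ≤ 42) = Φ(1.272) ≈ 0.898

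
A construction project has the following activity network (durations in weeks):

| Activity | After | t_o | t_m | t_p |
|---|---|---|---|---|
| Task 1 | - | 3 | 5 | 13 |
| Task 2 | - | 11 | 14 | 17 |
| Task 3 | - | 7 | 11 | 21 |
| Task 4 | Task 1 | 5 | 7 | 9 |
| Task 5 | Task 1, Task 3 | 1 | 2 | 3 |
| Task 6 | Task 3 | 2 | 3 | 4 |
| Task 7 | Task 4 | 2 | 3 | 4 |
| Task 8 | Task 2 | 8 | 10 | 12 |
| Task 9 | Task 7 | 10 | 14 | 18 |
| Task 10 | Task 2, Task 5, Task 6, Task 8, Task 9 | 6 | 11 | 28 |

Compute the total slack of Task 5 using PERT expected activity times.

te_Task 1 = (3 + 4·5 + 13)/6 = 36/6 = 6
te_Task 2 = (11 + 4·14 + 17)/6 = 84/6 = 14
te_Task 3 = (7 + 4·11 + 21)/6 = 72/6 = 12
te_Task 4 = (5 + 4·7 + 9)/6 = 42/6 = 7
te_Task 5 = (1 + 4·2 + 3)/6 = 12/6 = 2
te_Task 6 = (2 + 4·3 + 4)/6 = 18/6 = 3
te_Task 7 = (2 + 4·3 + 4)/6 = 18/6 = 3
te_Task 8 = (8 + 4·10 + 12)/6 = 60/6 = 10
te_Task 9 = (10 + 4·14 + 18)/6 = 84/6 = 14
te_Task 10 = (6 + 4·11 + 28)/6 = 78/6 = 13

Forward pass:
ES_Task 1 = 0; EF_Task 1 = 6
ES_Task 2 = 0; EF_Task 2 = 14
ES_Task 3 = 0; EF_Task 3 = 12
ES_Task 4 = 6; EF_Task 4 = 6+7 = 13
ES_Task 5 = max(EF_Task 1=6, EF_Task 3=12) = 12; EF_Task 5 = 12+2 = 14
ES_Task 6 = 12; EF_Task 6 = 12+3 = 15
ES_Task 7 = 13; EF_Task 7 = 13+3 = 16
ES_Task 8 = 14; EF_Task 8 = 14+10 = 24
ES_Task 9 = 16; EF_Task 9 = 16+14 = 30
ES_Task 10 = max(EF_Task 2=14, EF_Task 5=14, EF_Task 6=15, EF_Task 8=24, EF_Task 9=30) = 30; EF_Task 10 = 30+13 = 43
Expected project duration μ = 43 weeks. Critical path: Task 1 → Task 4 → Task 7 → Task 9 → Task 10.

Backward pass:
LF_Task 10 = 43; LS_Task 10 = 43−13 = 30
LF_Task 9 = LS_Task 10 = 30; LS_Task 9 = 30−14 = 16
LF_Task 8 = LS_Task 10 = 30; LS_Task 8 = 30−10 = 20
LF_Task 7 = LS_Task 9 = 16; LS_Task 7 = 16−3 = 13
LF_Task 6 = LS_Task 10 = 30; LS_Task 6 = 30−3 = 27
LF_Task 5 = LS_Task 10 = 30; LS_Task 5 = 30−2 = 28
LF_Task 4 = LS_Task 7 = 13; LS_Task 4 = 13−7 = 6
LF_Task 3 = min(LS_Task 5=28, LS_Task 6=27) = 27; LS_Task 3 = 27−12 = 15
LF_Task 2 = min(LS_Task 8=20, LS_Task 10=30) = 20; LS_Task 2 = 20−14 = 6
LF_Task 1 = min(LS_Task 4=6, LS_Task 5=28) = 6; LS_Task 1 = 6−6 = 0
Slack_Task 5 = LS_Task 5 − ES_Task 5 = 28 − 12 = 16

16 weeks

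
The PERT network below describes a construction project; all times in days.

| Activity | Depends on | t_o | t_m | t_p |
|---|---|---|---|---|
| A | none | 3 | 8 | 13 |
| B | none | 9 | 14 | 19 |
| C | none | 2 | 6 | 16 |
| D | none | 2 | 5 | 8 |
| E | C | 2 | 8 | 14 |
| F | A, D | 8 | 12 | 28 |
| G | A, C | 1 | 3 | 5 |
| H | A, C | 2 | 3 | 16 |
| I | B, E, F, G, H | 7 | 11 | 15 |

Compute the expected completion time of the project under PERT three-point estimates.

te_A = (3 + 4·8 + 13)/6 = 48/6 = 8
te_B = (9 + 4·14 + 19)/6 = 84/6 = 14
te_C = (2 + 4·6 + 16)/6 = 42/6 = 7
te_D = (2 + 4·5 + 8)/6 = 30/6 = 5
te_E = (2 + 4·8 + 14)/6 = 48/6 = 8
te_F = (8 + 4·12 + 28)/6 = 84/6 = 14
te_G = (1 + 4·3 + 5)/6 = 18/6 = 3
te_H = (2 + 4·3 + 16)/6 = 30/6 = 5
te_I = (7 + 4·11 + 15)/6 = 66/6 = 11

Forward pass:
ES_A = 0; EF_A = 8
ES_B = 0; EF_B = 14
ES_C = 0; EF_C = 7
ES_D = 0; EF_D = 5
ES_E = 7; EF_E = 7+8 = 15
ES_F = max(EF_A=8, EF_D=5) = 8; EF_F = 8+14 = 22
ES_G = max(EF_A=8, EF_C=7) = 8; EF_G = 8+3 = 11
ES_H = max(EF_A=8, EF_C=7) = 8; EF_H = 8+5 = 13
ES_I = max(EF_B=14, EF_E=15, EF_F=22, EF_G=11, EF_H=13) = 22; EF_I = 22+11 = 33
Expected project duration μ = 33 days. Critical path: A → F → I.

33 days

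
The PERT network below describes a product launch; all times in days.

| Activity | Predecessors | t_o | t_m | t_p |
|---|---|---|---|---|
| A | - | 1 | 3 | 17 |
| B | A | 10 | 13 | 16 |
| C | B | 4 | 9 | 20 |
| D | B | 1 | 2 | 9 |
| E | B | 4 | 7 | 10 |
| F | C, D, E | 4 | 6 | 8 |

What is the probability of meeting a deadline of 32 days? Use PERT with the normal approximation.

0.307

te_A = (1 + 4·3 + 17)/6 = 30/6 = 5; σ²_A = ((17−1)/6)² = 7.111
te_B = (10 + 4·13 + 16)/6 = 78/6 = 13; σ²_B = ((16−10)/6)² = 1.000
te_C = (4 + 4·9 + 20)/6 = 60/6 = 10; σ²_C = ((20−4)/6)² = 7.111
te_D = (1 + 4·2 + 9)/6 = 18/6 = 3; σ²_D = ((9−1)/6)² = 1.778
te_E = (4 + 4·7 + 10)/6 = 42/6 = 7; σ²_E = ((10−4)/6)² = 1.000
te_F = (4 + 4·6 + 8)/6 = 36/6 = 6; σ²_F = ((8−4)/6)² = 0.444

Forward pass:
ES_A = 0; EF_A = 5
ES_B = 5; EF_B = 5+13 = 18
ES_C = 18; EF_C = 18+10 = 28
ES_D = 18; EF_D = 18+3 = 21
ES_E = 18; EF_E = 18+7 = 25
ES_F = max(EF_C=28, EF_D=21, EF_E=25) = 28; EF_F = 28+6 = 34
Expected project duration μ = 34 days. Critical path: A → B → C → F.

Variance along critical path = 7.111 + 1.000 + 7.111 + 0.444 = 15.667; σ = √15.667 = 3.958 days.
Z = (32 − 34) / 3.958 = -0.505
P(T ≤ 32) = Φ(-0.505) ≈ 0.307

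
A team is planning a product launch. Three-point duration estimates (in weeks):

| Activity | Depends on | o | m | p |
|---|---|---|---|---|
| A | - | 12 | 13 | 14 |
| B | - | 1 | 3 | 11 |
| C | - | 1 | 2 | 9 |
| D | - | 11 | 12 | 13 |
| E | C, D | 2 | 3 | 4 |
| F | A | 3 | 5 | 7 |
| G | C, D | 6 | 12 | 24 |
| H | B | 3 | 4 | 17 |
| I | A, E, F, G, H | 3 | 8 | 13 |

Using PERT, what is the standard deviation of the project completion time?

3.45 weeks

te_A = (12 + 4·13 + 14)/6 = 78/6 = 13; σ²_A = ((14−12)/6)² = 0.111
te_B = (1 + 4·3 + 11)/6 = 24/6 = 4; σ²_B = ((11−1)/6)² = 2.778
te_C = (1 + 4·2 + 9)/6 = 18/6 = 3; σ²_C = ((9−1)/6)² = 1.778
te_D = (11 + 4·12 + 13)/6 = 72/6 = 12; σ²_D = ((13−11)/6)² = 0.111
te_E = (2 + 4·3 + 4)/6 = 18/6 = 3; σ²_E = ((4−2)/6)² = 0.111
te_F = (3 + 4·5 + 7)/6 = 30/6 = 5; σ²_F = ((7−3)/6)² = 0.444
te_G = (6 + 4·12 + 24)/6 = 78/6 = 13; σ²_G = ((24−6)/6)² = 9.000
te_H = (3 + 4·4 + 17)/6 = 36/6 = 6; σ²_H = ((17−3)/6)² = 5.444
te_I = (3 + 4·8 + 13)/6 = 48/6 = 8; σ²_I = ((13−3)/6)² = 2.778

Forward pass:
ES_A = 0; EF_A = 13
ES_B = 0; EF_B = 4
ES_C = 0; EF_C = 3
ES_D = 0; EF_D = 12
ES_E = max(EF_C=3, EF_D=12) = 12; EF_E = 12+3 = 15
ES_F = 13; EF_F = 13+5 = 18
ES_G = max(EF_C=3, EF_D=12) = 12; EF_G = 12+13 = 25
ES_H = 4; EF_H = 4+6 = 10
ES_I = max(EF_A=13, EF_E=15, EF_F=18, EF_G=25, EF_H=10) = 25; EF_I = 25+8 = 33
Expected project duration μ = 33 weeks. Critical path: D → G → I.

Variance along critical path = 0.111 + 9.000 + 2.778 = 11.889
σ = √11.889 = 3.448 weeks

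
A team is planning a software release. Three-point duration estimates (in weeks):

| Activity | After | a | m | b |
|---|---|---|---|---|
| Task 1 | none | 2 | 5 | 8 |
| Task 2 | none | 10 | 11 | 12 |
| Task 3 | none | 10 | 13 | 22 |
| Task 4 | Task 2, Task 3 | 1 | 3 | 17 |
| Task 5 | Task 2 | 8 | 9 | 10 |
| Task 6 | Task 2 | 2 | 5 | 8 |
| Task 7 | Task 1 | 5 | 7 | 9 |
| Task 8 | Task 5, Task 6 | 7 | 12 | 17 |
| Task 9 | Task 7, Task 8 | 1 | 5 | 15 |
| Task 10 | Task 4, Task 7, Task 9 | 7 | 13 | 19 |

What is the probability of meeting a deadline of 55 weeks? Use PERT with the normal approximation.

0.872

te_Task 1 = (2 + 4·5 + 8)/6 = 30/6 = 5; σ²_Task 1 = ((8−2)/6)² = 1.000
te_Task 2 = (10 + 4·11 + 12)/6 = 66/6 = 11; σ²_Task 2 = ((12−10)/6)² = 0.111
te_Task 3 = (10 + 4·13 + 22)/6 = 84/6 = 14; σ²_Task 3 = ((22−10)/6)² = 4.000
te_Task 4 = (1 + 4·3 + 17)/6 = 30/6 = 5; σ²_Task 4 = ((17−1)/6)² = 7.111
te_Task 5 = (8 + 4·9 + 10)/6 = 54/6 = 9; σ²_Task 5 = ((10−8)/6)² = 0.111
te_Task 6 = (2 + 4·5 + 8)/6 = 30/6 = 5; σ²_Task 6 = ((8−2)/6)² = 1.000
te_Task 7 = (5 + 4·7 + 9)/6 = 42/6 = 7; σ²_Task 7 = ((9−5)/6)² = 0.444
te_Task 8 = (7 + 4·12 + 17)/6 = 72/6 = 12; σ²_Task 8 = ((17−7)/6)² = 2.778
te_Task 9 = (1 + 4·5 + 15)/6 = 36/6 = 6; σ²_Task 9 = ((15−1)/6)² = 5.444
te_Task 10 = (7 + 4·13 + 19)/6 = 78/6 = 13; σ²_Task 10 = ((19−7)/6)² = 4.000

Forward pass:
ES_Task 1 = 0; EF_Task 1 = 5
ES_Task 2 = 0; EF_Task 2 = 11
ES_Task 3 = 0; EF_Task 3 = 14
ES_Task 4 = max(EF_Task 2=11, EF_Task 3=14) = 14; EF_Task 4 = 14+5 = 19
ES_Task 5 = 11; EF_Task 5 = 11+9 = 20
ES_Task 6 = 11; EF_Task 6 = 11+5 = 16
ES_Task 7 = 5; EF_Task 7 = 5+7 = 12
ES_Task 8 = max(EF_Task 5=20, EF_Task 6=16) = 20; EF_Task 8 = 20+12 = 32
ES_Task 9 = max(EF_Task 7=12, EF_Task 8=32) = 32; EF_Task 9 = 32+6 = 38
ES_Task 10 = max(EF_Task 4=19, EF_Task 7=12, EF_Task 9=38) = 38; EF_Task 10 = 38+13 = 51
Expected project duration μ = 51 weeks. Critical path: Task 2 → Task 5 → Task 8 → Task 9 → Task 10.

Variance along critical path = 0.111 + 0.111 + 2.778 + 5.444 + 4.000 = 12.444; σ = √12.444 = 3.528 weeks.
Z = (55 − 51) / 3.528 = 1.134
P(T ≤ 55) = Φ(1.134) ≈ 0.872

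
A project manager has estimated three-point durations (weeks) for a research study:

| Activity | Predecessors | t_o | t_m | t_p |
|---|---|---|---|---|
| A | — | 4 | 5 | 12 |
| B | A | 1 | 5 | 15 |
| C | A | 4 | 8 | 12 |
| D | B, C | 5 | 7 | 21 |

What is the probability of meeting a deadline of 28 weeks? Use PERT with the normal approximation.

0.937

te_A = (4 + 4·5 + 12)/6 = 36/6 = 6; σ²_A = ((12−4)/6)² = 1.778
te_B = (1 + 4·5 + 15)/6 = 36/6 = 6; σ²_B = ((15−1)/6)² = 5.444
te_C = (4 + 4·8 + 12)/6 = 48/6 = 8; σ²_C = ((12−4)/6)² = 1.778
te_D = (5 + 4·7 + 21)/6 = 54/6 = 9; σ²_D = ((21−5)/6)² = 7.111

Forward pass:
ES_A = 0; EF_A = 6
ES_B = 6; EF_B = 6+6 = 12
ES_C = 6; EF_C = 6+8 = 14
ES_D = max(EF_B=12, EF_C=14) = 14; EF_D = 14+9 = 23
Expected project duration μ = 23 weeks. Critical path: A → C → D.

Variance along critical path = 1.778 + 1.778 + 7.111 = 10.667; σ = √10.667 = 3.266 weeks.
Z = (28 − 23) / 3.266 = 1.531
P(T ≤ 28) = Φ(1.531) ≈ 0.937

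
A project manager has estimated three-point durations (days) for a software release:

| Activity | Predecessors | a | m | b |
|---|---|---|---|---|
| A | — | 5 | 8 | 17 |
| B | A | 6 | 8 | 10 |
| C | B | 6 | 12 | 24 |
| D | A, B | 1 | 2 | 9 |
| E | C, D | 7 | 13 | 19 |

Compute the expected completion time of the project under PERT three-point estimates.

43 days

te_A = (5 + 4·8 + 17)/6 = 54/6 = 9
te_B = (6 + 4·8 + 10)/6 = 48/6 = 8
te_C = (6 + 4·12 + 24)/6 = 78/6 = 13
te_D = (1 + 4·2 + 9)/6 = 18/6 = 3
te_E = (7 + 4·13 + 19)/6 = 78/6 = 13

Forward pass:
ES_A = 0; EF_A = 9
ES_B = 9; EF_B = 9+8 = 17
ES_C = 17; EF_C = 17+13 = 30
ES_D = max(EF_A=9, EF_B=17) = 17; EF_D = 17+3 = 20
ES_E = max(EF_C=30, EF_D=20) = 30; EF_E = 30+13 = 43
Expected project duration μ = 43 days. Critical path: A → B → C → E.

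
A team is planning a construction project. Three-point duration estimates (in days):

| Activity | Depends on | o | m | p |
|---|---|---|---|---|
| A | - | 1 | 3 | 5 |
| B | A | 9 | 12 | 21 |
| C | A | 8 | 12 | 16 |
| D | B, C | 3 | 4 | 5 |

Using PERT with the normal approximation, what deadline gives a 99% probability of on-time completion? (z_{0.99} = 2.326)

te_A = (1 + 4·3 + 5)/6 = 18/6 = 3; σ²_A = ((5−1)/6)² = 0.444
te_B = (9 + 4·12 + 21)/6 = 78/6 = 13; σ²_B = ((21−9)/6)² = 4.000
te_C = (8 + 4·12 + 16)/6 = 72/6 = 12; σ²_C = ((16−8)/6)² = 1.778
te_D = (3 + 4·4 + 5)/6 = 24/6 = 4; σ²_D = ((5−3)/6)² = 0.111

Forward pass:
ES_A = 0; EF_A = 3
ES_B = 3; EF_B = 3+13 = 16
ES_C = 3; EF_C = 3+12 = 15
ES_D = max(EF_B=16, EF_C=15) = 16; EF_D = 16+4 = 20
Expected project duration μ = 20 days. Critical path: A → B → D.

Variance along critical path = 0.444 + 4.000 + 0.111 = 4.556; σ = 2.134 days.
D = μ + z·σ = 20 + 2.326·2.134 = 25.0 days

25.0 days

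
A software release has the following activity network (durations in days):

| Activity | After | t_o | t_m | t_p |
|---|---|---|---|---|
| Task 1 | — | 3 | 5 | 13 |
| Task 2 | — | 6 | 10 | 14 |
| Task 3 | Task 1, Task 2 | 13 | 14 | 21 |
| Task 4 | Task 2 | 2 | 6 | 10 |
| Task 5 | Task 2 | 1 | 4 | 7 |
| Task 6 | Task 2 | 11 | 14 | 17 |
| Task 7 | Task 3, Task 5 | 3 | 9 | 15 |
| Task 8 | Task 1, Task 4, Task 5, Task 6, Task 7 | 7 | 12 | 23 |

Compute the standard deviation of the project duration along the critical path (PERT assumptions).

3.83 days

te_Task 1 = (3 + 4·5 + 13)/6 = 36/6 = 6; σ²_Task 1 = ((13−3)/6)² = 2.778
te_Task 2 = (6 + 4·10 + 14)/6 = 60/6 = 10; σ²_Task 2 = ((14−6)/6)² = 1.778
te_Task 3 = (13 + 4·14 + 21)/6 = 90/6 = 15; σ²_Task 3 = ((21−13)/6)² = 1.778
te_Task 4 = (2 + 4·6 + 10)/6 = 36/6 = 6; σ²_Task 4 = ((10−2)/6)² = 1.778
te_Task 5 = (1 + 4·4 + 7)/6 = 24/6 = 4; σ²_Task 5 = ((7−1)/6)² = 1.000
te_Task 6 = (11 + 4·14 + 17)/6 = 84/6 = 14; σ²_Task 6 = ((17−11)/6)² = 1.000
te_Task 7 = (3 + 4·9 + 15)/6 = 54/6 = 9; σ²_Task 7 = ((15−3)/6)² = 4.000
te_Task 8 = (7 + 4·12 + 23)/6 = 78/6 = 13; σ²_Task 8 = ((23−7)/6)² = 7.111

Forward pass:
ES_Task 1 = 0; EF_Task 1 = 6
ES_Task 2 = 0; EF_Task 2 = 10
ES_Task 3 = max(EF_Task 1=6, EF_Task 2=10) = 10; EF_Task 3 = 10+15 = 25
ES_Task 4 = 10; EF_Task 4 = 10+6 = 16
ES_Task 5 = 10; EF_Task 5 = 10+4 = 14
ES_Task 6 = 10; EF_Task 6 = 10+14 = 24
ES_Task 7 = max(EF_Task 3=25, EF_Task 5=14) = 25; EF_Task 7 = 25+9 = 34
ES_Task 8 = max(EF_Task 1=6, EF_Task 4=16, EF_Task 5=14, EF_Task 6=24, EF_Task 7=34) = 34; EF_Task 8 = 34+13 = 47
Expected project duration μ = 47 days. Critical path: Task 2 → Task 3 → Task 7 → Task 8.

Variance along critical path = 1.778 + 1.778 + 4.000 + 7.111 = 14.667
σ = √14.667 = 3.830 days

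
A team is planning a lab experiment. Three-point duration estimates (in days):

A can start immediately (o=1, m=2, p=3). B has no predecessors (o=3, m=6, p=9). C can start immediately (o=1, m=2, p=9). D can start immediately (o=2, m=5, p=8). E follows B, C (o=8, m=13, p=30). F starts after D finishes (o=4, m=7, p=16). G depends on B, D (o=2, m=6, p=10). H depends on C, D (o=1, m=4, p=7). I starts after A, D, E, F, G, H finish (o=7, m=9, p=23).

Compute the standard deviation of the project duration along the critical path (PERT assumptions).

te_A = (1 + 4·2 + 3)/6 = 12/6 = 2; σ²_A = ((3−1)/6)² = 0.111
te_B = (3 + 4·6 + 9)/6 = 36/6 = 6; σ²_B = ((9−3)/6)² = 1.000
te_C = (1 + 4·2 + 9)/6 = 18/6 = 3; σ²_C = ((9−1)/6)² = 1.778
te_D = (2 + 4·5 + 8)/6 = 30/6 = 5; σ²_D = ((8−2)/6)² = 1.000
te_E = (8 + 4·13 + 30)/6 = 90/6 = 15; σ²_E = ((30−8)/6)² = 13.444
te_F = (4 + 4·7 + 16)/6 = 48/6 = 8; σ²_F = ((16−4)/6)² = 4.000
te_G = (2 + 4·6 + 10)/6 = 36/6 = 6; σ²_G = ((10−2)/6)² = 1.778
te_H = (1 + 4·4 + 7)/6 = 24/6 = 4; σ²_H = ((7−1)/6)² = 1.000
te_I = (7 + 4·9 + 23)/6 = 66/6 = 11; σ²_I = ((23−7)/6)² = 7.111

Forward pass:
ES_A = 0; EF_A = 2
ES_B = 0; EF_B = 6
ES_C = 0; EF_C = 3
ES_D = 0; EF_D = 5
ES_E = max(EF_B=6, EF_C=3) = 6; EF_E = 6+15 = 21
ES_F = 5; EF_F = 5+8 = 13
ES_G = max(EF_B=6, EF_D=5) = 6; EF_G = 6+6 = 12
ES_H = max(EF_C=3, EF_D=5) = 5; EF_H = 5+4 = 9
ES_I = max(EF_A=2, EF_D=5, EF_E=21, EF_F=13, EF_G=12, EF_H=9) = 21; EF_I = 21+11 = 32
Expected project duration μ = 32 days. Critical path: B → E → I.

Variance along critical path = 1.000 + 13.444 + 7.111 = 21.556
σ = √21.556 = 4.643 days

4.64 days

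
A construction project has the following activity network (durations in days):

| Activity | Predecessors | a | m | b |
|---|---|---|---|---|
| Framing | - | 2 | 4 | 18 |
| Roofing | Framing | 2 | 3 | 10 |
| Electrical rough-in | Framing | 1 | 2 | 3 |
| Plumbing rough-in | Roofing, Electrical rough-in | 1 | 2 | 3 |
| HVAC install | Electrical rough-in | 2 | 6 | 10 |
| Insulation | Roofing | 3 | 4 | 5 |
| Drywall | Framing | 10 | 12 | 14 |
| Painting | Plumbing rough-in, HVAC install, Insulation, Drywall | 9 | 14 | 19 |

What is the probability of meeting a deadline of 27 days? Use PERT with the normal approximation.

0.060

te_Framing = (2 + 4·4 + 18)/6 = 36/6 = 6; σ²_Framing = ((18−2)/6)² = 7.111
te_Roofing = (2 + 4·3 + 10)/6 = 24/6 = 4; σ²_Roofing = ((10−2)/6)² = 1.778
te_Electrical rough-in = (1 + 4·2 + 3)/6 = 12/6 = 2; σ²_Electrical rough-in = ((3−1)/6)² = 0.111
te_Plumbing rough-in = (1 + 4·2 + 3)/6 = 12/6 = 2; σ²_Plumbing rough-in = ((3−1)/6)² = 0.111
te_HVAC install = (2 + 4·6 + 10)/6 = 36/6 = 6; σ²_HVAC install = ((10−2)/6)² = 1.778
te_Insulation = (3 + 4·4 + 5)/6 = 24/6 = 4; σ²_Insulation = ((5−3)/6)² = 0.111
te_Drywall = (10 + 4·12 + 14)/6 = 72/6 = 12; σ²_Drywall = ((14−10)/6)² = 0.444
te_Painting = (9 + 4·14 + 19)/6 = 84/6 = 14; σ²_Painting = ((19−9)/6)² = 2.778

Forward pass:
ES_Framing = 0; EF_Framing = 6
ES_Roofing = 6; EF_Roofing = 6+4 = 10
ES_Electrical rough-in = 6; EF_Electrical rough-in = 6+2 = 8
ES_Plumbing rough-in = max(EF_Roofing=10, EF_Electrical rough-in=8) = 10; EF_Plumbing rough-in = 10+2 = 12
ES_HVAC install = 8; EF_HVAC install = 8+6 = 14
ES_Insulation = 10; EF_Insulation = 10+4 = 14
ES_Drywall = 6; EF_Drywall = 6+12 = 18
ES_Painting = max(EF_Plumbing rough-in=12, EF_HVAC install=14, EF_Insulation=14, EF_Drywall=18) = 18; EF_Painting = 18+14 = 32
Expected project duration μ = 32 days. Critical path: Framing → Drywall → Painting.

Variance along critical path = 7.111 + 0.444 + 2.778 = 10.333; σ = √10.333 = 3.215 days.
Z = (27 − 32) / 3.215 = -1.555
P(T ≤ 27) = Φ(-1.555) ≈ 0.060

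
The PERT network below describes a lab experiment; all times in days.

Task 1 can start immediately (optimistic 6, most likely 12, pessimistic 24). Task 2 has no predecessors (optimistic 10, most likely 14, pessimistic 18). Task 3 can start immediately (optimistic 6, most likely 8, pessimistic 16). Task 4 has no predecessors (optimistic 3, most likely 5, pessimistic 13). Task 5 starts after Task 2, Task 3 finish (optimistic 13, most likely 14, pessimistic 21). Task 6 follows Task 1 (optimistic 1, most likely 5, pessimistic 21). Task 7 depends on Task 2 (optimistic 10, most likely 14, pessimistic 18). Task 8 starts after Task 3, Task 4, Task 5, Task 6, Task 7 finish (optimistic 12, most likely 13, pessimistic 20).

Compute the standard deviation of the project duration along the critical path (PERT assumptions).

2.31 days

te_Task 1 = (6 + 4·12 + 24)/6 = 78/6 = 13; σ²_Task 1 = ((24−6)/6)² = 9.000
te_Task 2 = (10 + 4·14 + 18)/6 = 84/6 = 14; σ²_Task 2 = ((18−10)/6)² = 1.778
te_Task 3 = (6 + 4·8 + 16)/6 = 54/6 = 9; σ²_Task 3 = ((16−6)/6)² = 2.778
te_Task 4 = (3 + 4·5 + 13)/6 = 36/6 = 6; σ²_Task 4 = ((13−3)/6)² = 2.778
te_Task 5 = (13 + 4·14 + 21)/6 = 90/6 = 15; σ²_Task 5 = ((21−13)/6)² = 1.778
te_Task 6 = (1 + 4·5 + 21)/6 = 42/6 = 7; σ²_Task 6 = ((21−1)/6)² = 11.111
te_Task 7 = (10 + 4·14 + 18)/6 = 84/6 = 14; σ²_Task 7 = ((18−10)/6)² = 1.778
te_Task 8 = (12 + 4·13 + 20)/6 = 84/6 = 14; σ²_Task 8 = ((20−12)/6)² = 1.778

Forward pass:
ES_Task 1 = 0; EF_Task 1 = 13
ES_Task 2 = 0; EF_Task 2 = 14
ES_Task 3 = 0; EF_Task 3 = 9
ES_Task 4 = 0; EF_Task 4 = 6
ES_Task 5 = max(EF_Task 2=14, EF_Task 3=9) = 14; EF_Task 5 = 14+15 = 29
ES_Task 6 = 13; EF_Task 6 = 13+7 = 20
ES_Task 7 = 14; EF_Task 7 = 14+14 = 28
ES_Task 8 = max(EF_Task 3=9, EF_Task 4=6, EF_Task 5=29, EF_Task 6=20, EF_Task 7=28) = 29; EF_Task 8 = 29+14 = 43
Expected project duration μ = 43 days. Critical path: Task 2 → Task 5 → Task 8.

Variance along critical path = 1.778 + 1.778 + 1.778 = 5.333
σ = √5.333 = 2.309 days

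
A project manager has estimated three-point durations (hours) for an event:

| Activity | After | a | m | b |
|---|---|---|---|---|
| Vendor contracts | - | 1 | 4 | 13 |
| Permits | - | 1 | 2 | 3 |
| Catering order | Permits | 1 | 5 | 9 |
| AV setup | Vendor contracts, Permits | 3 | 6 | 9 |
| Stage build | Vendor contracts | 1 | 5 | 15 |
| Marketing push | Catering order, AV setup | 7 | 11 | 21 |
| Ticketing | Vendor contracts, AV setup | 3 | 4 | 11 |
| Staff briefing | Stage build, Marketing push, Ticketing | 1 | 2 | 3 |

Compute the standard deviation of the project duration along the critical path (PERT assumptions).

te_Vendor contracts = (1 + 4·4 + 13)/6 = 30/6 = 5; σ²_Vendor contracts = ((13−1)/6)² = 4.000
te_Permits = (1 + 4·2 + 3)/6 = 12/6 = 2; σ²_Permits = ((3−1)/6)² = 0.111
te_Catering order = (1 + 4·5 + 9)/6 = 30/6 = 5; σ²_Catering order = ((9−1)/6)² = 1.778
te_AV setup = (3 + 4·6 + 9)/6 = 36/6 = 6; σ²_AV setup = ((9−3)/6)² = 1.000
te_Stage build = (1 + 4·5 + 15)/6 = 36/6 = 6; σ²_Stage build = ((15−1)/6)² = 5.444
te_Marketing push = (7 + 4·11 + 21)/6 = 72/6 = 12; σ²_Marketing push = ((21−7)/6)² = 5.444
te_Ticketing = (3 + 4·4 + 11)/6 = 30/6 = 5; σ²_Ticketing = ((11−3)/6)² = 1.778
te_Staff briefing = (1 + 4·2 + 3)/6 = 12/6 = 2; σ²_Staff briefing = ((3−1)/6)² = 0.111

Forward pass:
ES_Vendor contracts = 0; EF_Vendor contracts = 5
ES_Permits = 0; EF_Permits = 2
ES_Catering order = 2; EF_Catering order = 2+5 = 7
ES_AV setup = max(EF_Vendor contracts=5, EF_Permits=2) = 5; EF_AV setup = 5+6 = 11
ES_Stage build = 5; EF_Stage build = 5+6 = 11
ES_Marketing push = max(EF_Catering order=7, EF_AV setup=11) = 11; EF_Marketing push = 11+12 = 23
ES_Ticketing = max(EF_Vendor contracts=5, EF_AV setup=11) = 11; EF_Ticketing = 11+5 = 16
ES_Staff briefing = max(EF_Stage build=11, EF_Marketing push=23, EF_Ticketing=16) = 23; EF_Staff briefing = 23+2 = 25
Expected project duration μ = 25 hours. Critical path: Vendor contracts → AV setup → Marketing push → Staff briefing.

Variance along critical path = 4.000 + 1.000 + 5.444 + 0.111 = 10.556
σ = √10.556 = 3.249 hours

3.25 hours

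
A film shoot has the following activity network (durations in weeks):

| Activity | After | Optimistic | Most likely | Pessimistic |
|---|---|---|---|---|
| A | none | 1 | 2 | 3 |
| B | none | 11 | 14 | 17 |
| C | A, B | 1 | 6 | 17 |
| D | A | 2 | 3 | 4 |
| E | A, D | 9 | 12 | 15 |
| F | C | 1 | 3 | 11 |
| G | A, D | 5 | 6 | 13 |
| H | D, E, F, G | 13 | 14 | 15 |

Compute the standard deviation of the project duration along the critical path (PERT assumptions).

te_A = (1 + 4·2 + 3)/6 = 12/6 = 2; σ²_A = ((3−1)/6)² = 0.111
te_B = (11 + 4·14 + 17)/6 = 84/6 = 14; σ²_B = ((17−11)/6)² = 1.000
te_C = (1 + 4·6 + 17)/6 = 42/6 = 7; σ²_C = ((17−1)/6)² = 7.111
te_D = (2 + 4·3 + 4)/6 = 18/6 = 3; σ²_D = ((4−2)/6)² = 0.111
te_E = (9 + 4·12 + 15)/6 = 72/6 = 12; σ²_E = ((15−9)/6)² = 1.000
te_F = (1 + 4·3 + 11)/6 = 24/6 = 4; σ²_F = ((11−1)/6)² = 2.778
te_G = (5 + 4·6 + 13)/6 = 42/6 = 7; σ²_G = ((13−5)/6)² = 1.778
te_H = (13 + 4·14 + 15)/6 = 84/6 = 14; σ²_H = ((15−13)/6)² = 0.111

Forward pass:
ES_A = 0; EF_A = 2
ES_B = 0; EF_B = 14
ES_C = max(EF_A=2, EF_B=14) = 14; EF_C = 14+7 = 21
ES_D = 2; EF_D = 2+3 = 5
ES_E = max(EF_A=2, EF_D=5) = 5; EF_E = 5+12 = 17
ES_F = 21; EF_F = 21+4 = 25
ES_G = max(EF_A=2, EF_D=5) = 5; EF_G = 5+7 = 12
ES_H = max(EF_D=5, EF_E=17, EF_F=25, EF_G=12) = 25; EF_H = 25+14 = 39
Expected project duration μ = 39 weeks. Critical path: B → C → F → H.

Variance along critical path = 1.000 + 7.111 + 2.778 + 0.111 = 11.000
σ = √11.000 = 3.317 weeks

3.32 weeks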